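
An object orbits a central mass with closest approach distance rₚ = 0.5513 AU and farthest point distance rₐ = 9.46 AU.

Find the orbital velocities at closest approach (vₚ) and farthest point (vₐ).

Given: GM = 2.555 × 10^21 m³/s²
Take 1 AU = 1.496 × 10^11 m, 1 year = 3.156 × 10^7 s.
rₚ = 0.5513 AU = 8.24745 × 10^10 m
rₐ = 9.46 AU = 1.41522 × 10^12 m
GM = 2.555 × 10^21 m³/s²
a = (rₚ + rₐ)/2 = 7.48845 × 10^11 m
Vis-viva: v² = GM (2/r − 1/a)
vₚ² = 2.555 × 10^21 × (2.42499 × 10^-11 − 1.33539 × 10^-12) = 5.85466 × 10^10 m²/s²
vₚ = 241964 m/s ≈ 51.05 AU/year
vₐ² = 2.555 × 10^21 × (1.41321 × 10^-12 − 1.33539 × 10^-12) = 1.98836 × 10^8 m²/s²
vₐ = 14100.9 m/s ≈ 2.975 AU/year

Final answer: vₚ = 51.05 AU/year, vₐ = 2.975 AU/year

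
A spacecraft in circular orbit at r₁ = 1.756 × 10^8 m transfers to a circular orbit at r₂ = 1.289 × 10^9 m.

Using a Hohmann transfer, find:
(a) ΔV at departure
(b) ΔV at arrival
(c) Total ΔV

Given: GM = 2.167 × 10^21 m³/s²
r₁ = 1.756 × 10^8 m
r₂ = 1.289 × 10^9 m
GM = 2.167 × 10^21 m³/s²
Transfer ellipse: a_t = (r₁ + r₂)/2 = 7.323 × 10^8 m
Circular speed at r₁: v₁ = √(GM/r₁) = 3.51291 × 10^6 m/s
Transfer speed at r₁ (periapsis): v₁ₜ = √(GM(2/r₁ − 1/a_t)) = 4.66068 × 10^6 m/s
(a) ΔV₁ = v₁ₜ − v₁ = 1.14777 × 10^6 m/s ≈ 1148 km/s
Circular speed at r₂: v₂ = √(GM/r₂) = 1.29659 × 10^6 m/s
Transfer speed at r₂ (apoapsis): v₂ₜ = √(GM(2/r₂ − 1/a_t)) = 634923 m/s
(b) ΔV₂ = v₂ − v₂ₜ = 661668 m/s ≈ 661.7 km/s
(c) ΔV_total = ΔV₁ + ΔV₂ = 1.80944 × 10^6 m/s ≈ 1809 km/s

Final answer:
(a) ΔV₁ = 1148 km/s
(b) ΔV₂ = 661.7 km/s
(c) ΔV_total = 1809 km/s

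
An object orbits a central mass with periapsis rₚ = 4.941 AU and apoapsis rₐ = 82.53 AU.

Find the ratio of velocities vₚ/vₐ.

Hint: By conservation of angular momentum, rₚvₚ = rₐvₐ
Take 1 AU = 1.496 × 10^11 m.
rₚ = 4.941 AU = 7.39174 × 10^11 m
rₐ = 82.53 AU = 1.23465 × 10^13 m
rₚvₚ = rₐvₐ  ⇒  vₚ/vₐ = rₐ/rₚ
vₚ/vₐ = (1.23465 × 10^13) / (7.39174 × 10^11) = 16.7031

Final answer: vₚ/vₐ = 16.7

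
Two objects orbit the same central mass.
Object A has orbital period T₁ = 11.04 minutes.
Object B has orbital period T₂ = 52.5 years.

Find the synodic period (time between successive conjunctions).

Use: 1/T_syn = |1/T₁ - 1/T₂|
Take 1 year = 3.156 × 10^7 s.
T₁ = 11.04 minutes = 662.4 s
T₂ = 52.5 years = 1.6569 × 10^9 s
1/T₁ = 0.00150966 s⁻¹
1/T₂ = 6.03537 × 10^-10 s⁻¹
|1/T₁ − 1/T₂| = 0.00150966 s⁻¹
T_syn = 1 / |1/T₁ − 1/T₂| = 662.4 s ≈ 11.04 minutes

Final answer: T_syn = 11.04 minutes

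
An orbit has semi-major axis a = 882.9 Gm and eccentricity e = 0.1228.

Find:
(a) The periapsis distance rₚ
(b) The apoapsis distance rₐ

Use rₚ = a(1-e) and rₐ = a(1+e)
a = 882.9 Gm = 8.829 × 10^11 m
e = 0.1228:  1 − e = 0.8772,  1 + e = 1.1228
(a) rₚ = a(1 − e) = 8.829 × 10^11 m × 0.8772 = 7.7448 × 10^11 m ≈ 774.5 Gm
(b) rₐ = a(1 + e) = 8.829 × 10^11 m × 1.1228 = 9.9132 × 10^11 m ≈ 991.3 Gm

Final answer:
(a) rₚ = 774.5 Gm
(b) rₐ = 991.3 Gm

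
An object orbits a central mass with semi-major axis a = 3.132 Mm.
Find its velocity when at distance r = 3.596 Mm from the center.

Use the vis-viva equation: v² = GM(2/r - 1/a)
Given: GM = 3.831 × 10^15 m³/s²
a = 3.132 Mm = 3.132 × 10^6 m
r = 3.596 Mm = 3.596 × 10^6 m
GM = 3.831 × 10^15 m³/s²
2/r − 1/a = 5.56174 × 10^-7 − 3.19285 × 10^-7 = 2.36889 × 10^-7 m⁻¹
v² = GM (2/r − 1/a) = 9.07521 × 10^8 m²/s²
v = 30125.1 m/s ≈ 30.13 km/s

Final answer: 30.13 km/s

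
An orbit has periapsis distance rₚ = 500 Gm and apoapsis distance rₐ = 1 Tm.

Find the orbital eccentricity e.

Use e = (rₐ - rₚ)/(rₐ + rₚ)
rₚ = 500 Gm = 5 × 10^11 m
rₐ = 1 Tm = 1 × 10^12 m
rₐ − rₚ = 5 × 10^11 m
rₐ + rₚ = 1.5 × 10^12 m
e = (rₐ − rₚ)/(rₐ + rₚ) = 0.333333

Final answer: e = 0.3333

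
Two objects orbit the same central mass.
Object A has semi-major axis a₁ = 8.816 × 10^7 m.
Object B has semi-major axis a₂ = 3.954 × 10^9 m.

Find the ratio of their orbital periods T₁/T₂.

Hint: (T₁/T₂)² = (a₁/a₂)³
a₁ = 8.816 × 10^7 m
a₂ = 3.954 × 10^9 m
a₁/a₂ = 0.0222964
T₁/T₂ = (a₁/a₂)^(3/2) = (0.0222964)^1.5 = 0.0033293

Final answer: T₁/T₂ = 0.003329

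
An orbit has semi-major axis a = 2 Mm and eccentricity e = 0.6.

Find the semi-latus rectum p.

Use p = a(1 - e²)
a = 2 Mm = 2 × 10^6 m
e = 0.6,  e² = 0.36,  1 − e² = 0.64
p = a(1 − e²) = 2 × 10^6 m × 0.64 = 1.28 × 10^6 m ≈ 1.28 Mm

Final answer: p = 1.28 Mm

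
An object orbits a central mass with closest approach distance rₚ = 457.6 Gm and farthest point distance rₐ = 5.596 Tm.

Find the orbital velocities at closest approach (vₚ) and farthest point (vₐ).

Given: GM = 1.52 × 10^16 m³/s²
rₚ = 457.6 Gm = 4.576 × 10^11 m
rₐ = 5.596 Tm = 5.596 × 10^12 m
GM = 1.52 × 10^16 m³/s²
a = (rₚ + rₐ)/2 = 3.0268 × 10^12 m
Vis-viva: v² = GM (2/r − 1/a)
vₚ² = 1.52 × 10^16 × (4.37063 × 10^-12 − 3.30382 × 10^-13) = 61411.8 m²/s²
vₚ = 247.814 m/s ≈ 247.8 m/s
vₐ² = 1.52 × 10^16 × (3.57398 × 10^-13 − 3.30382 × 10^-13) = 410.647 m²/s²
vₐ = 20.2644 m/s ≈ 20.26 m/s

Final answer: vₚ = 247.8 m/s, vₐ = 20.26 m/s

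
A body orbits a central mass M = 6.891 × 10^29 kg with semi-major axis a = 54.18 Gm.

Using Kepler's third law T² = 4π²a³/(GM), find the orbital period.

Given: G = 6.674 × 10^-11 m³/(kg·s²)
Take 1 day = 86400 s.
M = 6.891 × 10^29 kg
GM = G × M = 6.674 × 10^-11 × 6.891 × 10^29 = 4.59905 × 10^19 m³/s²
a = 54.18 Gm = 5.418 × 10^10 m
a³ = 1.59044 × 10^32 m³
T = 2π √(a³/GM) = 2π √((1.59044 × 10^32) / (4.59905 × 10^19)) = 2π × 1.85962 × 10^6 s
T = 1.16843 × 10^7 s ≈ 135.2 days

Final answer: 135.2 days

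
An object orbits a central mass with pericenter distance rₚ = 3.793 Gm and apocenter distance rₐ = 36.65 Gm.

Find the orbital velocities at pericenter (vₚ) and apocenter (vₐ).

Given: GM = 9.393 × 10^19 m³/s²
rₚ = 3.793 Gm = 3.793 × 10^9 m
rₐ = 36.65 Gm = 3.665 × 10^10 m
GM = 9.393 × 10^19 m³/s²
a = (rₚ + rₐ)/2 = 2.02215 × 10^10 m
Vis-viva: v² = GM (2/r − 1/a)
vₚ² = 9.393 × 10^19 × (5.27287 × 10^-10 − 4.94523 × 10^-11) = 4.4883 × 10^10 m²/s²
vₚ = 211856 m/s ≈ 211.9 km/s
vₐ² = 9.393 × 10^19 × (5.45703 × 10^-11 − 4.94523 × 10^-11) = 4.80728 × 10^8 m²/s²
vₐ = 21925.5 m/s ≈ 21.93 km/s

Final answer: vₚ = 211.9 km/s, vₐ = 21.93 km/s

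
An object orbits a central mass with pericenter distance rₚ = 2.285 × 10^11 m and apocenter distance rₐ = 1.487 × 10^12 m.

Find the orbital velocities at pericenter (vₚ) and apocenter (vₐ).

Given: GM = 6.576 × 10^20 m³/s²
rₚ = 2.285 × 10^11 m
rₐ = 1.487 × 10^12 m
GM = 6.576 × 10^20 m³/s²
a = (rₚ + rₐ)/2 = 8.5775 × 10^11 m
Vis-viva: v² = GM (2/r − 1/a)
vₚ² = 6.576 × 10^20 × (8.75274 × 10^-12 − 1.16584 × 10^-12) = 4.98914 × 10^9 m²/s²
vₚ = 70633.9 m/s ≈ 70.63 km/s
vₐ² = 6.576 × 10^20 × (1.34499 × 10^-12 − 1.16584 × 10^-12) = 1.17808 × 10^8 m²/s²
vₐ = 10854 m/s ≈ 10.85 km/s

Final answer: vₚ = 70.63 km/s, vₐ = 10.85 km/s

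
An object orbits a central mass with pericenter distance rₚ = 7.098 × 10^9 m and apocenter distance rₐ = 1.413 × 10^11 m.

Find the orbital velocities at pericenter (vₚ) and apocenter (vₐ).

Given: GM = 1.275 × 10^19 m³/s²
rₚ = 7.098 × 10^9 m
rₐ = 1.413 × 10^11 m
GM = 1.275 × 10^19 m³/s²
a = (rₚ + rₐ)/2 = 7.4199 × 10^10 m
Vis-viva: v² = GM (2/r − 1/a)
vₚ² = 1.275 × 10^19 × (2.8177 × 10^-10 − 1.34773 × 10^-11) = 3.42073 × 10^9 m²/s²
vₚ = 58487 m/s ≈ 58.49 km/s
vₐ² = 1.275 × 10^19 × (1.41543 × 10^-11 − 1.34773 × 10^-11) = 8.63189 × 10^6 m²/s²
vₐ = 2938.01 m/s ≈ 2.938 km/s

Final answer: vₚ = 58.49 km/s, vₐ = 2.938 km/s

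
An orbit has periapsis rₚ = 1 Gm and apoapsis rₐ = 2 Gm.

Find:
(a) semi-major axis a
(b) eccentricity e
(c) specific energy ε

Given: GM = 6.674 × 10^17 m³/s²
rₚ = 1 Gm = 1 × 10^9 m
rₐ = 2 Gm = 2 × 10^9 m
GM = 6.674 × 10^17 m³/s²
a = (rₚ + rₐ)/2 = 1.5 × 10^9 m
e = (rₐ − rₚ)/(rₐ + rₚ) = (1 × 10^9) / (3 × 10^9) = 0.333333
(a) a = 1.5 × 10^9 m ≈ 1.5 Gm
(b) e = 0.333333 ≈ 0.3333
(c) 2a = 3 × 10^9 m;  ε = −GM/(2a) = -2.22467 × 10^8 J/kg ≈ -222.5 MJ/kg

Final answer:
(a) semi-major axis a = 1.5 Gm
(b) eccentricity e = 0.3333
(c) specific energy ε = -222.5 MJ/kg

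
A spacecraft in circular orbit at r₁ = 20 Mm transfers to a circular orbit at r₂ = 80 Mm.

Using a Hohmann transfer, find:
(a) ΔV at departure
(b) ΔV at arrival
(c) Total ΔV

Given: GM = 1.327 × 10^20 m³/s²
r₁ = 20 Mm = 2 × 10^7 m
r₂ = 80 Mm = 8 × 10^7 m
GM = 1.327 × 10^20 m³/s²
Transfer ellipse: a_t = (r₁ + r₂)/2 = 5 × 10^7 m
Circular speed at r₁: v₁ = √(GM/r₁) = 2.57585 × 10^6 m/s
Transfer speed at r₁ (periapsis): v₁ₜ = √(GM(2/r₁ − 1/a_t)) = 3.25822 × 10^6 m/s
(a) ΔV₁ = v₁ₜ − v₁ = 682371 m/s ≈ 682.4 km/s
Circular speed at r₂: v₂ = √(GM/r₂) = 1.28792 × 10^6 m/s
Transfer speed at r₂ (apoapsis): v₂ₜ = √(GM(2/r₂ − 1/a_t)) = 814555 m/s
(b) ΔV₂ = v₂ − v₂ₜ = 473370 m/s ≈ 473.4 km/s
(c) ΔV_total = ΔV₁ + ΔV₂ = 1.15574 × 10^6 m/s ≈ 1156 km/s

Final answer:
(a) ΔV₁ = 682.4 km/s
(b) ΔV₂ = 473.4 km/s
(c) ΔV_total = 1156 km/s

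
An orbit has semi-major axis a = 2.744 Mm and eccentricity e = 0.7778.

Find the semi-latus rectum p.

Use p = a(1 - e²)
a = 2.744 Mm = 2.744 × 10^6 m
e = 0.7778,  e² = 0.604973,  1 − e² = 0.395027
p = a(1 − e²) = 2.744 × 10^6 m × 0.395027 = 1.08395 × 10^6 m ≈ 1.084 Mm

Final answer: p = 1.084 Mm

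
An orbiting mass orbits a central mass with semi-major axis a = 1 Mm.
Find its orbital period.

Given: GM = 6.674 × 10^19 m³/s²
a = 1 Mm = 1 × 10^6 m
GM = 6.674 × 10^19 m³/s²
a³ = 1 × 10^18 m³
T = 2π √(a³/GM) = 2π √((1 × 10^18) / (6.674 × 10^19)) = 2π × 0.122407 s
T = 0.769107 s ≈ 0.7691 seconds

Final answer: 0.7691 seconds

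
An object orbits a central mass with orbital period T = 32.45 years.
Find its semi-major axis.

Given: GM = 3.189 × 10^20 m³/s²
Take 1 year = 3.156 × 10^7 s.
T = 32.45 years = 1.02412 × 10^9 s
GM = 3.189 × 10^20 m³/s²
Kepler's third law: a³ = GM T² / (4π²)
T² = 1.04883 × 10^18 s²
a³ = (3.189 × 10^20) × (1.04883 × 10^18) / (4π²) = 8.47224 × 10^36 m³
a = (a³)^(1/3) = 2.0386 × 10^12 m ≈ 2.039 Tm

Final answer: 2.039 Tm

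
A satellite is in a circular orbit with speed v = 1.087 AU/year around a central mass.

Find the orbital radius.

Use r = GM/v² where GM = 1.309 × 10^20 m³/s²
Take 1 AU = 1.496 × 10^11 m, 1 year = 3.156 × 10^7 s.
v = 1.087 AU/year = 5152.57 m/s
GM = 1.309 × 10^20 m³/s²
v² = 2.6549 × 10^7 m²/s²
r = GM/v² = (1.309 × 10^20) / (2.6549 × 10^7) = 4.9305 × 10^12 m ≈ 32.96 AU

Final answer: 32.96 AU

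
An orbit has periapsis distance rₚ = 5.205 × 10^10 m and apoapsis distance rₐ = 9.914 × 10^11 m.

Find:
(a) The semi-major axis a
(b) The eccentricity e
rₚ = 5.205 × 10^10 m
rₐ = 9.914 × 10^11 m
(a) a = (rₚ + rₐ)/2 = 5.21725 × 10^11 m ≈ 5.217 × 10^11 m
(b) e = (rₐ − rₚ)/(rₐ + rₚ) = (9.3935 × 10^11) / (1.04345 × 10^12) = 0.900235

Final answer:
(a) a = 5.217 × 10^11 m
(b) e = 0.9002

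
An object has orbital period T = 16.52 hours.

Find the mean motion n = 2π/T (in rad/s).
T = 16.52 hours = 59472 s
n = 2π / 59472 s = 0.000105649 rad/s ≈ 0.0001056 rad/s

Final answer: n = 0.0001056 rad/s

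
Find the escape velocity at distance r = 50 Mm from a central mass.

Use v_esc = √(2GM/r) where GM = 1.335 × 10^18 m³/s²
r = 50 Mm = 5 × 10^7 m
GM = 1.335 × 10^18 m³/s²
2GM/r = 2 × (1.335 × 10^18) / (5 × 10^7) = 5.34 × 10^10 m²/s²
v_esc = √(2GM/r) = 231084 m/s ≈ 231.1 km/s

Final answer: 231.1 km/s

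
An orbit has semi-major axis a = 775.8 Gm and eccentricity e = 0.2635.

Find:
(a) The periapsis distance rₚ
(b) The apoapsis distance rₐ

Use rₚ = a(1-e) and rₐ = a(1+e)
a = 775.8 Gm = 7.758 × 10^11 m
e = 0.2635:  1 − e = 0.7365,  1 + e = 1.2635
(a) rₚ = a(1 − e) = 7.758 × 10^11 m × 0.7365 = 5.71377 × 10^11 m ≈ 571.4 Gm
(b) rₐ = a(1 + e) = 7.758 × 10^11 m × 1.2635 = 9.80223 × 10^11 m ≈ 980.2 Gm

Final answer:
(a) rₚ = 571.4 Gm
(b) rₐ = 980.2 Gm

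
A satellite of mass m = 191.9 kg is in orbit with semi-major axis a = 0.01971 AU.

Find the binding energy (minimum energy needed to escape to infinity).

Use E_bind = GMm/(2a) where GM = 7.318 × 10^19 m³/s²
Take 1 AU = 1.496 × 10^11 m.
a = 0.01971 AU = 2.94862 × 10^9 m
GM = 7.318 × 10^19 m³/s²
m = 191.9 kg
GMm = 7.318 × 10^19 × 191.9 = 1.40432 × 10^22 m³·kg/s²
2a = 5.89723 × 10^9 m
E_bind = GMm/(2a) = 2.38133 × 10^12 J ≈ 2.381 TJ

Final answer: 2.381 TJ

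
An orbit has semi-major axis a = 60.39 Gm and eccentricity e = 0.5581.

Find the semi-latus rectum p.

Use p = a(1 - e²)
a = 60.39 Gm = 6.039 × 10^10 m
e = 0.5581,  e² = 0.311476,  1 − e² = 0.688524
p = a(1 − e²) = 6.039 × 10^10 m × 0.688524 = 4.158 × 10^10 m ≈ 41.58 Gm

Final answer: p = 41.58 Gm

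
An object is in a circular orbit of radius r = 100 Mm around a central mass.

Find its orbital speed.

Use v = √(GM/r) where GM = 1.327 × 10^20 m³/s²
r = 100 Mm = 1 × 10^8 m
GM = 1.327 × 10^20 m³/s²
GM/r = (1.327 × 10^20) / (1 × 10^8) = 1.327 × 10^12 m²/s²
v = √(GM/r) = 1.15195 × 10^6 m/s ≈ 1152 km/s

Final answer: 1152 km/s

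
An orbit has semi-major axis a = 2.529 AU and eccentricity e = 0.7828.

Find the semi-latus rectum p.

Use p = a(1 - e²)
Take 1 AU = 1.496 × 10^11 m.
a = 2.529 AU = 3.78338 × 10^11 m
e = 0.7828,  e² = 0.612776,  1 − e² = 0.387224
p = a(1 − e²) = 3.78338 × 10^11 m × 0.387224 = 1.46502 × 10^11 m ≈ 0.9793 AU

Final answer: p = 0.9793 AU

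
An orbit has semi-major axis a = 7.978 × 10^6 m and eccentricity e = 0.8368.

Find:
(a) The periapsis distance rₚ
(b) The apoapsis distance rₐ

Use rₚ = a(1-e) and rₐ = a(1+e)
a = 7.978 × 10^6 m
e = 0.8368:  1 − e = 0.1632,  1 + e = 1.8368
(a) rₚ = a(1 − e) = 7.978 × 10^6 m × 0.1632 = 1.30201 × 10^6 m ≈ 1.302 × 10^6 m
(b) rₐ = a(1 + e) = 7.978 × 10^6 m × 1.8368 = 1.4654 × 10^7 m ≈ 1.465 × 10^7 m

Final answer:
(a) rₚ = 1.302 × 10^6 m
(b) rₐ = 1.465 × 10^7 m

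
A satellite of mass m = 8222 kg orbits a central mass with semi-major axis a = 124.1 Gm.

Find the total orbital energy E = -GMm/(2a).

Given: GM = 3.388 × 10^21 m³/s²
a = 124.1 Gm = 1.241 × 10^11 m
GM = 3.388 × 10^21 m³/s²
2a = 2.482 × 10^11 m
GMm = 3.388 × 10^21 × 8222 = 2.78561 × 10^25 m³·kg/s²
E = −GMm/(2a) = -1.12233 × 10^14 J ≈ -112.2 TJ

Final answer: -112.2 TJ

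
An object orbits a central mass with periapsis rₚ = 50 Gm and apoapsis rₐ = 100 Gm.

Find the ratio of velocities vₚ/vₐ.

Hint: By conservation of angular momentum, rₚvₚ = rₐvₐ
rₚ = 50 Gm = 5 × 10^10 m
rₐ = 100 Gm = 1 × 10^11 m
rₚvₚ = rₐvₐ  ⇒  vₚ/vₐ = rₐ/rₚ
vₚ/vₐ = (1 × 10^11) / (5 × 10^10) = 2

Final answer: vₚ/vₐ = 2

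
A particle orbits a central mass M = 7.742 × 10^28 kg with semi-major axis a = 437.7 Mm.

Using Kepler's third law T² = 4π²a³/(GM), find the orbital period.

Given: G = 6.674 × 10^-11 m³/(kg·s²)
M = 7.742 × 10^28 kg
GM = G × M = 6.674 × 10^-11 × 7.742 × 10^28 = 5.16701 × 10^18 m³/s²
a = 437.7 Mm = 4.377 × 10^8 m
a³ = 8.38551 × 10^25 m³
T = 2π √(a³/GM) = 2π √((8.38551 × 10^25) / (5.16701 × 10^18)) = 2π × 4028.52 s
T = 25311.9 s ≈ 7.031 hours

Final answer: 7.031 hours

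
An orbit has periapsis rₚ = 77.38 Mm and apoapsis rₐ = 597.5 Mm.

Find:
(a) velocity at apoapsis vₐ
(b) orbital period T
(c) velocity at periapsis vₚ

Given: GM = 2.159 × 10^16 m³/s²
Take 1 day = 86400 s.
rₚ = 77.38 Mm = 7.738 × 10^7 m
rₐ = 597.5 Mm = 5.975 × 10^8 m
GM = 2.159 × 10^16 m³/s²
a = (rₚ + rₐ)/2 = 3.3744 × 10^8 m
e = (rₐ − rₚ)/(rₐ + rₚ) = (5.2012 × 10^8) / (6.7488 × 10^8) = 0.770685
(a) vₐ² = GM (2/rₐ − 1/a) = 2.159 × 10^16 × (3.34728 × 10^-9 − 2.96349 × 10^-9) = 8.28604 × 10^6 m²/s²;  vₐ = 2878.55 m/s ≈ 2.879 km/s
(b) a³ = 3.84229 × 10^25 m³;  T = 2π √(a³/GM) = 2π × 42186 s = 265063 s ≈ 3.068 days
(c) vₚ² = GM (2/rₚ − 1/a) = 2.159 × 10^16 × (2.58465 × 10^-8 − 2.96349 × 10^-9) = 4.94044 × 10^8 m²/s²;  vₚ = 22227.1 m/s ≈ 22.23 km/s

Final answer:
(a) velocity at apoapsis vₐ = 2.879 km/s
(b) orbital period T = 3.068 days
(c) velocity at periapsis vₚ = 22.23 km/s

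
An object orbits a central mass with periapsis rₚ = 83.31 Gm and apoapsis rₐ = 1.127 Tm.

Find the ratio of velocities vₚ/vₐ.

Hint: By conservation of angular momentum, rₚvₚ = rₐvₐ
rₚ = 83.31 Gm = 8.331 × 10^10 m
rₐ = 1.127 Tm = 1.127 × 10^12 m
rₚvₚ = rₐvₐ  ⇒  vₚ/vₐ = rₐ/rₚ
vₚ/vₐ = (1.127 × 10^12) / (8.331 × 10^10) = 13.5278

Final answer: vₚ/vₐ = 13.53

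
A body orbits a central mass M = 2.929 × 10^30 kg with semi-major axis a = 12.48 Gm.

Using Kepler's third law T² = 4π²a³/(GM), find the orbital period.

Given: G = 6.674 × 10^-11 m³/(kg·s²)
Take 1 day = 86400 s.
M = 2.929 × 10^30 kg
GM = G × M = 6.674 × 10^-11 × 2.929 × 10^30 = 1.95481 × 10^20 m³/s²
a = 12.48 Gm = 1.248 × 10^10 m
a³ = 1.94376 × 10^30 m³
T = 2π √(a³/GM) = 2π √((1.94376 × 10^30) / (1.95481 × 10^20)) = 2π × 99717 s
T = 626540 s ≈ 7.252 days

Final answer: 7.252 days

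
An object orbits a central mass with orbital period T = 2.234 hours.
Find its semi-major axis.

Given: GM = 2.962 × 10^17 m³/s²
T = 2.234 hours = 8042.4 s
GM = 2.962 × 10^17 m³/s²
Kepler's third law: a³ = GM T² / (4π²)
T² = 6.46802 × 10^7 s²
a³ = (2.962 × 10^17) × (6.46802 × 10^7) / (4π²) = 4.85285 × 10^23 m³
a = (a³)^(1/3) = 7.85837 × 10^7 m ≈ 78.58 Mm

Final answer: 78.58 Mm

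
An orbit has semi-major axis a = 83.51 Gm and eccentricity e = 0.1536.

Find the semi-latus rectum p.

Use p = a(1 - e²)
a = 83.51 Gm = 8.351 × 10^10 m
e = 0.1536,  e² = 0.023593,  1 − e² = 0.976407
p = a(1 − e²) = 8.351 × 10^10 m × 0.976407 = 8.15398 × 10^10 m ≈ 81.54 Gm

Final answer: p = 81.54 Gm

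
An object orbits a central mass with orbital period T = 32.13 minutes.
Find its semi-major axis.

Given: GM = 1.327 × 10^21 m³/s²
T = 32.13 minutes = 1927.8 s
GM = 1.327 × 10^21 m³/s²
Kepler's third law: a³ = GM T² / (4π²)
T² = 3.71641 × 10^6 s²
a³ = (1.327 × 10^21) × (3.71641 × 10^6) / (4π²) = 1.24921 × 10^26 m³
a = (a³)^(1/3) = 4.99895 × 10^8 m ≈ 499.9 Mm

Final answer: 499.9 Mm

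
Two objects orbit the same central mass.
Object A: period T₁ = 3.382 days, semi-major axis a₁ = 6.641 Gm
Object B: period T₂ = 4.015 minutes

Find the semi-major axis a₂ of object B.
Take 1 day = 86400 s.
T₁ = 3.382 days = 292205 s
T₂ = 4.015 minutes = 240.9 s
a₁ = 6.641 Gm = 6.641 × 10^9 m
Kepler's third law: (T₂/T₁)² = (a₂/a₁)³  ⇒  a₂ = a₁ (T₂/T₁)^(2/3)
T₂/T₁ = 0.000824422
(T₂/T₁)^(2/3) = 0.00879224
a₂ = 6.641 × 10^9 m × 0.00879224 = 5.83893 × 10^7 m ≈ 58.39 Mm

Final answer: a₂ = 58.39 Mm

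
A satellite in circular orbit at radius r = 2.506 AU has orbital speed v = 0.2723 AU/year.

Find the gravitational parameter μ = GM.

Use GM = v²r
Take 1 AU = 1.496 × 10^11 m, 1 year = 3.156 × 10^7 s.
r = 2.506 AU = 3.74898 × 10^11 m
v = 0.2723 AU/year = 1290.75 m/s
v² = 1.66604 × 10^6 m²/s²
GM = v²r = 1.66604 × 10^6 × 3.74898 × 10^11 = 6.24593 × 10^17 m³/s²
GM ≈ 6.246 × 10^17 m³/s²

Final answer: GM = 6.246 × 10^17 m³/s²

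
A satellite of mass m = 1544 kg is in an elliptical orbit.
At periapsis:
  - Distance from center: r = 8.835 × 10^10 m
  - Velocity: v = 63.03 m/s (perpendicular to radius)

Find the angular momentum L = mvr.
r = 8.835 × 10^10 m
v = 63.03 m/s
vr = 63.03 × 8.835 × 10^10 = 5.5687 × 10^12 m²/s
L = m × vr = 1544 × 5.5687 × 10^12 = 8.59807 × 10^15 kg·m²/s ≈ 8.598 × 10^15 kg·m²/s

Final answer: L = 8.598 × 10^15 kg·m²/s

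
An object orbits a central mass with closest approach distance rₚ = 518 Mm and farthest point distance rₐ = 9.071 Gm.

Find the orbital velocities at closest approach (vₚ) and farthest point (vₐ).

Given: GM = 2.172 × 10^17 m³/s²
rₚ = 518 Mm = 5.18 × 10^8 m
rₐ = 9.071 Gm = 9.071 × 10^9 m
GM = 2.172 × 10^17 m³/s²
a = (rₚ + rₐ)/2 = 4.7945 × 10^9 m
Vis-viva: v² = GM (2/r − 1/a)
vₚ² = 2.172 × 10^17 × (3.861 × 10^-9 − 2.08572 × 10^-10) = 7.93308 × 10^8 m²/s²
vₚ = 28165.7 m/s ≈ 28.17 km/s
vₐ² = 2.172 × 10^17 × (2.20483 × 10^-10 − 2.08572 × 10^-10) = 2.58697 × 10^6 m²/s²
vₐ = 1608.41 m/s ≈ 1.608 km/s

Final answer: vₚ = 28.17 km/s, vₐ = 1.608 km/s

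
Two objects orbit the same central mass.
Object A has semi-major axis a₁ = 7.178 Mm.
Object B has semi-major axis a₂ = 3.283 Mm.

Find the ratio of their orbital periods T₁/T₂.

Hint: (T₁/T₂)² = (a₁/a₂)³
a₁ = 7.178 Mm = 7.178 × 10^6 m
a₂ = 3.283 Mm = 3.283 × 10^6 m
a₁/a₂ = 2.18641
T₁/T₂ = (a₁/a₂)^(3/2) = (2.18641)^1.5 = 3.23295

Final answer: T₁/T₂ = 3.233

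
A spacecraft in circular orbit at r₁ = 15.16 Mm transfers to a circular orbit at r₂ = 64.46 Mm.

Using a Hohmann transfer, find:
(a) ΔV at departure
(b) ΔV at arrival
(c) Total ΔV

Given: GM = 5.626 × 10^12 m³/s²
r₁ = 15.16 Mm = 1.516 × 10^7 m
r₂ = 64.46 Mm = 6.446 × 10^7 m
GM = 5.626 × 10^12 m³/s²
Transfer ellipse: a_t = (r₁ + r₂)/2 = 3.981 × 10^7 m
Circular speed at r₁: v₁ = √(GM/r₁) = 609.186 m/s
Transfer speed at r₁ (periapsis): v₁ₜ = √(GM(2/r₁ − 1/a_t)) = 775.174 m/s
(a) ΔV₁ = v₁ₜ − v₁ = 165.988 m/s ≈ 166 m/s
Circular speed at r₂: v₂ = √(GM/r₂) = 295.43 m/s
Transfer speed at r₂ (apoapsis): v₂ₜ = √(GM(2/r₂ − 1/a_t)) = 182.309 m/s
(b) ΔV₂ = v₂ − v₂ₜ = 113.121 m/s ≈ 113.1 m/s
(c) ΔV_total = ΔV₁ + ΔV₂ = 279.109 m/s ≈ 279.1 m/s

Final answer:
(a) ΔV₁ = 166 m/s
(b) ΔV₂ = 113.1 m/s
(c) ΔV_total = 279.1 m/s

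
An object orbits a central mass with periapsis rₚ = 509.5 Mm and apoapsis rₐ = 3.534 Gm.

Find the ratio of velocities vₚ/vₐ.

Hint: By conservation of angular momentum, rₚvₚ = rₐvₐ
rₚ = 509.5 Mm = 5.095 × 10^8 m
rₐ = 3.534 Gm = 3.534 × 10^9 m
rₚvₚ = rₐvₐ  ⇒  vₚ/vₐ = rₐ/rₚ
vₚ/vₐ = (3.534 × 10^9) / (5.095 × 10^8) = 6.93621

Final answer: vₚ/vₐ = 6.936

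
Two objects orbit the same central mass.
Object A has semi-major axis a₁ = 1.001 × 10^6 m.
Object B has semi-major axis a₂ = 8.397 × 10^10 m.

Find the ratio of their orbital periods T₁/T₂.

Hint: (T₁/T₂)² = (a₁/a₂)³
a₁ = 1.001 × 10^6 m
a₂ = 8.397 × 10^10 m
a₁/a₂ = 1.19209 × 10^-5
T₁/T₂ = (a₁/a₂)^(3/2) = (1.19209 × 10^-5)^1.5 = 4.1159 × 10^-8

Final answer: T₁/T₂ = 4.116 × 10^-8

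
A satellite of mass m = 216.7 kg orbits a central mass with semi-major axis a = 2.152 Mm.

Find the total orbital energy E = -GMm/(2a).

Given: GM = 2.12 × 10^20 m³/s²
a = 2.152 Mm = 2.152 × 10^6 m
GM = 2.12 × 10^20 m³/s²
2a = 4.304 × 10^6 m
GMm = 2.12 × 10^20 × 216.7 = 4.59404 × 10^22 m³·kg/s²
E = −GMm/(2a) = -1.06739 × 10^16 J ≈ -10.67 PJ

Final answer: -10.67 PJ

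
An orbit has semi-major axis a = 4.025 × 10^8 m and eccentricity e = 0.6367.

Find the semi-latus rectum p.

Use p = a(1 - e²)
a = 4.025 × 10^8 m
e = 0.6367,  e² = 0.405387,  1 − e² = 0.594613
p = a(1 − e²) = 4.025 × 10^8 m × 0.594613 = 2.39332 × 10^8 m ≈ 2.393 × 10^8 m

Final answer: p = 2.393 × 10^8 m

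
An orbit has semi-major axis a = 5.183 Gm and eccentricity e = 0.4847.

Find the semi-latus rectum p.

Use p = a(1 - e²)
a = 5.183 Gm = 5.183 × 10^9 m
e = 0.4847,  e² = 0.234934,  1 − e² = 0.765066
p = a(1 − e²) = 5.183 × 10^9 m × 0.765066 = 3.96534 × 10^9 m ≈ 3.965 Gm

Final answer: p = 3.965 Gm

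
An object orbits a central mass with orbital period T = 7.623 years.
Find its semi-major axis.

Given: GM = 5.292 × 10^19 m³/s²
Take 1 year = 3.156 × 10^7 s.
T = 7.623 years = 2.40582 × 10^8 s
GM = 5.292 × 10^19 m³/s²
Kepler's third law: a³ = GM T² / (4π²)
T² = 5.78796 × 10^16 s²
a³ = (5.292 × 10^19) × (5.78796 × 10^16) / (4π²) = 7.75865 × 10^34 m³
a = (a³)^(1/3) = 4.26509 × 10^11 m ≈ 426.5 Gm

Final answer: 426.5 Gm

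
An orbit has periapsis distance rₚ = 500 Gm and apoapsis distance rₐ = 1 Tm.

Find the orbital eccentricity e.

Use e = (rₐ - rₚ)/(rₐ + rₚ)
rₚ = 500 Gm = 5 × 10^11 m
rₐ = 1 Tm = 1 × 10^12 m
rₐ − rₚ = 5 × 10^11 m
rₐ + rₚ = 1.5 × 10^12 m
e = (rₐ − rₚ)/(rₐ + rₚ) = 0.333333

Final answer: e = 0.3333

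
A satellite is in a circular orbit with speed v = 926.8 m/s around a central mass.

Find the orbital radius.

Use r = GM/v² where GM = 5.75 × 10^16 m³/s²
v = 926.8 m/s
GM = 5.75 × 10^16 m³/s²
v² = 858958 m²/s²
r = GM/v² = (5.75 × 10^16) / 858958 = 6.69416 × 10^10 m ≈ 66.94 Gm

Final answer: 66.94 Gm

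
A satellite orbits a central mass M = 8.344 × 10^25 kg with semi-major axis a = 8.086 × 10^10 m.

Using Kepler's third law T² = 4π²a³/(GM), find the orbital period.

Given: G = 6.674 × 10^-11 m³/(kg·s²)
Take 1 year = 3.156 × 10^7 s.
M = 8.344 × 10^25 kg
GM = G × M = 6.674 × 10^-11 × 8.344 × 10^25 = 5.56879 × 10^15 m³/s²
a = 8.086 × 10^10 m
a³ = 5.2869 × 10^32 m³
T = 2π √(a³/GM) = 2π √((5.2869 × 10^32) / (5.56879 × 10^15)) = 2π × 3.0812 × 10^8 s
T = 1.93598 × 10^9 s ≈ 61.34 years

Final answer: 61.34 years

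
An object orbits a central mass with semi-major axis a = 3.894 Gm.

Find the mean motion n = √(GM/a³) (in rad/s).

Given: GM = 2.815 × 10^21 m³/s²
a = 3.894 Gm = 3.894 × 10^9 m
GM = 2.815 × 10^21 m³/s²
a³ = 5.90456 × 10^28 m³
GM/a³ = (2.815 × 10^21) / (5.90456 × 10^28) = 4.7675 × 10^-8 s⁻²
n = √(GM/a³) = 0.000218346 rad/s ≈ 0.0002183 rad/s

Final answer: n = 0.0002183 rad/s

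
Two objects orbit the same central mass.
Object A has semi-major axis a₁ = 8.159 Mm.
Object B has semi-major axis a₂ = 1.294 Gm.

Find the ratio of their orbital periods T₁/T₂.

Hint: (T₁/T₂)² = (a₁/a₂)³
a₁ = 8.159 Mm = 8.159 × 10^6 m
a₂ = 1.294 Gm = 1.294 × 10^9 m
a₁/a₂ = 0.00630526
T₁/T₂ = (a₁/a₂)^(3/2) = (0.00630526)^1.5 = 0.000500673

Final answer: T₁/T₂ = 0.0005007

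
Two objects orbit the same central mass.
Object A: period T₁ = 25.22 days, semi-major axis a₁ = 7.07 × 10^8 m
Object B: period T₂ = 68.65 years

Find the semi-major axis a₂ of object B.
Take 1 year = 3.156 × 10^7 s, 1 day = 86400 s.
T₁ = 25.22 days = 2.17901 × 10^6 s
T₂ = 68.65 years = 2.16659 × 10^9 s
a₁ = 7.07 × 10^8 m
Kepler's third law: (T₂/T₁)² = (a₂/a₁)³  ⇒  a₂ = a₁ (T₂/T₁)^(2/3)
T₂/T₁ = 994.303
(T₂/T₁)^(2/3) = 99.6198
a₂ = 7.07 × 10^8 m × 99.6198 = 7.04312 × 10^10 m ≈ 7.043 × 10^10 m

Final answer: a₂ = 7.043 × 10^10 m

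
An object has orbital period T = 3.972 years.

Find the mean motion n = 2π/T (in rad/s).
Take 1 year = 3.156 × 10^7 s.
T = 3.972 years = 1.25356 × 10^8 s
n = 2π / (1.25356 × 10^8 s) = 5.01226 × 10^-8 rad/s ≈ 5.012 × 10^-8 rad/s

Final answer: n = 5.012 × 10^-8 rad/s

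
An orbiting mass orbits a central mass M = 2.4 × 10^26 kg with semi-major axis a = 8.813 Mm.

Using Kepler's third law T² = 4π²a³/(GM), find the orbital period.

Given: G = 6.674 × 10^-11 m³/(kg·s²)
M = 2.4 × 10^26 kg
GM = G × M = 6.674 × 10^-11 × 2.4 × 10^26 = 1.60176 × 10^16 m³/s²
a = 8.813 Mm = 8.813 × 10^6 m
a³ = 6.84497 × 10^20 m³
T = 2π √(a³/GM) = 2π √((6.84497 × 10^20) / (1.60176 × 10^16)) = 2π × 206.722 s
T = 1298.87 s ≈ 21.65 minutes

Final answer: 21.65 minutes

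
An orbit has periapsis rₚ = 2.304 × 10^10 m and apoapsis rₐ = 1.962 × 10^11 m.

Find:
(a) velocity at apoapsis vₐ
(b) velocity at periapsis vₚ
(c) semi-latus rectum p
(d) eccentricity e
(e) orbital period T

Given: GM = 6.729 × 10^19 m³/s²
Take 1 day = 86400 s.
rₚ = 2.304 × 10^10 m
rₐ = 1.962 × 10^11 m
GM = 6.729 × 10^19 m³/s²
a = (rₚ + rₐ)/2 = 1.0962 × 10^11 m
e = (rₐ − rₚ)/(rₐ + rₚ) = (1.7316 × 10^11) / (2.1924 × 10^11) = 0.789819
(a) vₐ² = GM (2/rₐ − 1/a) = 6.729 × 10^19 × (1.01937 × 10^-11 − 9.12242 × 10^-12) = 7.20849 × 10^7 m²/s²;  vₐ = 8490.28 m/s ≈ 8.49 km/s
(b) vₚ² = GM (2/rₚ − 1/a) = 6.729 × 10^19 × (8.68056 × 10^-11 − 9.12242 × 10^-12) = 5.2273 × 10^9 m²/s²;  vₚ = 72300.1 m/s ≈ 72.3 km/s
(c) 1 − e² = 0.376185;  p = a(1 − e²) = 1.0962 × 10^11 × 0.376185 = 4.12374 × 10^10 m ≈ 4.124 × 10^10 m
(d) e = 0.789819 ≈ 0.7898
(e) a³ = 1.31725 × 10^33 m³;  T = 2π √(a³/GM) = 2π × 4.42445 × 10^6 s = 2.77996 × 10^7 s ≈ 321.8 days

Final answer:
(a) velocity at apoapsis vₐ = 8.49 km/s
(b) velocity at periapsis vₚ = 72.3 km/s
(c) semi-latus rectum p = 4.124 × 10^10 m
(d) eccentricity e = 0.7898
(e) orbital period T = 321.8 days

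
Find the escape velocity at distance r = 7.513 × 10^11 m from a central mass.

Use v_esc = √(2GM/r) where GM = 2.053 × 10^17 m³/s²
r = 7.513 × 10^11 m
GM = 2.053 × 10^17 m³/s²
2GM/r = 2 × (2.053 × 10^17) / (7.513 × 10^11) = 546519 m²/s²
v_esc = √(2GM/r) = 739.269 m/s ≈ 739.3 m/s

Final answer: 739.3 m/s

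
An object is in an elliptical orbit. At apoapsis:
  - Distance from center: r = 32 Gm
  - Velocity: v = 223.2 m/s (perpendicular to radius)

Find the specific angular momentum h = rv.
r = 32 Gm = 3.2 × 10^10 m
v = 223.2 m/s
h = rv = 3.2 × 10^10 × 223.2 = 7.1424 × 10^12 m²/s ≈ 7.142 × 10^12 m²/s

Final answer: h = 7.142 × 10^12 m²/s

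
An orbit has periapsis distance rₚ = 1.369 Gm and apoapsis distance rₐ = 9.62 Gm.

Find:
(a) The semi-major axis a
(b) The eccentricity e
rₚ = 1.369 Gm = 1.369 × 10^9 m
rₐ = 9.62 Gm = 9.62 × 10^9 m
(a) a = (rₚ + rₐ)/2 = 5.4945 × 10^9 m ≈ 5.495 Gm
(b) e = (rₐ − rₚ)/(rₐ + rₚ) = (8.251 × 10^9) / (1.0989 × 10^10) = 0.750842

Final answer:
(a) a = 5.495 Gm
(b) e = 0.7508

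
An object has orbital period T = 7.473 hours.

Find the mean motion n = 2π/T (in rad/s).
T = 7.473 hours = 26902.8 s
n = 2π / 26902.8 s = 0.000233551 rad/s ≈ 0.0002336 rad/s

Final answer: n = 0.0002336 rad/s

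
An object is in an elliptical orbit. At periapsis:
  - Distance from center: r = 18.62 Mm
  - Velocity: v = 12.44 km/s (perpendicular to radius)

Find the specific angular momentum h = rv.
r = 18.62 Mm = 1.862 × 10^7 m
v = 12.44 km/s = 12440 m/s
h = rv = 1.862 × 10^7 × 12440 = 2.31633 × 10^11 m²/s ≈ 2.316 × 10^11 m²/s

Final answer: h = 2.316 × 10^11 m²/s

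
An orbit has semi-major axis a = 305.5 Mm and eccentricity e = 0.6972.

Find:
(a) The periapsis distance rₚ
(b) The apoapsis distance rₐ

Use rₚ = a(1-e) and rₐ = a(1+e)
a = 305.5 Mm = 3.055 × 10^8 m
e = 0.6972:  1 − e = 0.3028,  1 + e = 1.6972
(a) rₚ = a(1 − e) = 3.055 × 10^8 m × 0.3028 = 9.25054 × 10^7 m ≈ 92.51 Mm
(b) rₐ = a(1 + e) = 3.055 × 10^8 m × 1.6972 = 5.18495 × 10^8 m ≈ 518.5 Mm

Final answer:
(a) rₚ = 92.51 Mm
(b) rₐ = 518.5 Mm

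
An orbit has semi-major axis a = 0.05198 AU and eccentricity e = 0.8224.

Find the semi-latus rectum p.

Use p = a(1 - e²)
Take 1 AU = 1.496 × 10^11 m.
a = 0.05198 AU = 7.77621 × 10^9 m
e = 0.8224,  e² = 0.676342,  1 − e² = 0.323658
p = a(1 − e²) = 7.77621 × 10^9 m × 0.323658 = 2.51683 × 10^9 m ≈ 0.01682 AU

Final answer: p = 0.01682 AU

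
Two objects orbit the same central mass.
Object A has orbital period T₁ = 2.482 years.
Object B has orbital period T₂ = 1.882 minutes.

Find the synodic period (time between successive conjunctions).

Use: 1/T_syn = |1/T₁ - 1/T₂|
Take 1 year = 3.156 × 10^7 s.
T₁ = 2.482 years = 7.83319 × 10^7 s
T₂ = 1.882 minutes = 112.92 s
1/T₁ = 1.27662 × 10^-8 s⁻¹
1/T₂ = 0.00885583 s⁻¹
|1/T₁ − 1/T₂| = 0.00885581 s⁻¹
T_syn = 1 / |1/T₁ − 1/T₂| = 112.92 s ≈ 1.882 minutes

Final answer: T_syn = 1.882 minutes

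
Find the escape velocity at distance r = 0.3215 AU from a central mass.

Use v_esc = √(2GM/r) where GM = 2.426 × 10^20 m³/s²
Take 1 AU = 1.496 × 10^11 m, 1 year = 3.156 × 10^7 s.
r = 0.3215 AU = 4.80964 × 10^10 m
GM = 2.426 × 10^20 m³/s²
2GM/r = 2 × (2.426 × 10^20) / (4.80964 × 10^10) = 1.00881 × 10^10 m²/s²
v_esc = √(2GM/r) = 100439 m/s ≈ 21.19 AU/year

Final answer: 21.19 AU/year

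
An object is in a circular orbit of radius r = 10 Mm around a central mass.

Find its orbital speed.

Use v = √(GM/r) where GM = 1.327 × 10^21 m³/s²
r = 10 Mm = 1 × 10^7 m
GM = 1.327 × 10^21 m³/s²
GM/r = (1.327 × 10^21) / (1 × 10^7) = 1.327 × 10^14 m²/s²
v = √(GM/r) = 1.15195 × 10^7 m/s ≈ 1.152 × 10^4 km/s

Final answer: 1.152 × 10^4 km/s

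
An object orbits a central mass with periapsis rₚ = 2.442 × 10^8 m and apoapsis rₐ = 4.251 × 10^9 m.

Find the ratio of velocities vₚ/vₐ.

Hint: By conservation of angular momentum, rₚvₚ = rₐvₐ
rₚ = 2.442 × 10^8 m
rₐ = 4.251 × 10^9 m
rₚvₚ = rₐvₐ  ⇒  vₚ/vₐ = rₐ/rₚ
vₚ/vₐ = (4.251 × 10^9) / (2.442 × 10^8) = 17.4079

Final answer: vₚ/vₐ = 17.41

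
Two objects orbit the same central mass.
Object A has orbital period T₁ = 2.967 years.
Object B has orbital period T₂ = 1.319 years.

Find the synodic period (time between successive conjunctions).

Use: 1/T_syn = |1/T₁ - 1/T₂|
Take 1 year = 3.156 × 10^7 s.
T₁ = 2.967 years = 9.36385 × 10^7 s
T₂ = 1.319 years = 4.16276 × 10^7 s
1/T₁ = 1.06794 × 10^-8 s⁻¹
1/T₂ = 2.40225 × 10^-8 s⁻¹
|1/T₁ − 1/T₂| = 1.33431 × 10^-8 s⁻¹
T_syn = 1 / |1/T₁ − 1/T₂| = 7.49449 × 10^7 s ≈ 2.375 years

Final answer: T_syn = 2.375 years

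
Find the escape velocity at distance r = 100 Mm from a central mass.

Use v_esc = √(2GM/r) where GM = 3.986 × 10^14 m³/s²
r = 100 Mm = 1 × 10^8 m
GM = 3.986 × 10^14 m³/s²
2GM/r = 2 × (3.986 × 10^14) / (1 × 10^8) = 7.972 × 10^6 m²/s²
v_esc = √(2GM/r) = 2823.47 m/s ≈ 2.823 km/s

Final answer: 2.823 km/s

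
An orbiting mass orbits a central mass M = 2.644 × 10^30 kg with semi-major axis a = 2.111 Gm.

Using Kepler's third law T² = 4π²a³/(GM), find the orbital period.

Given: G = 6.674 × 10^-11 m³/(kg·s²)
M = 2.644 × 10^30 kg
GM = G × M = 6.674 × 10^-11 × 2.644 × 10^30 = 1.76461 × 10^20 m³/s²
a = 2.111 Gm = 2.111 × 10^9 m
a³ = 9.40729 × 10^27 m³
T = 2π √(a³/GM) = 2π √((9.40729 × 10^27) / (1.76461 × 10^20)) = 2π × 7301.44 s
T = 45876.3 s ≈ 12.74 hours

Final answer: 12.74 hours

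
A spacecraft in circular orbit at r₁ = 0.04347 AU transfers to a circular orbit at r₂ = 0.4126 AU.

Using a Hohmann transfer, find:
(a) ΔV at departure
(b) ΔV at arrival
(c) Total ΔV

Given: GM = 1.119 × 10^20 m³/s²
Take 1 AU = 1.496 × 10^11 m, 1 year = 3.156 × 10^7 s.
r₁ = 0.04347 AU = 6.50311 × 10^9 m
r₂ = 0.4126 AU = 6.1725 × 10^10 m
GM = 1.119 × 10^20 m³/s²
Transfer ellipse: a_t = (r₁ + r₂)/2 = 3.4114 × 10^10 m
Circular speed at r₁: v₁ = √(GM/r₁) = 131176 m/s
Transfer speed at r₁ (periapsis): v₁ₜ = √(GM(2/r₁ − 1/a_t)) = 176449 m/s
(a) ΔV₁ = v₁ₜ − v₁ = 45272.6 m/s ≈ 9.551 AU/year
Circular speed at r₂: v₂ = √(GM/r₂) = 42577.9 m/s
Transfer speed at r₂ (apoapsis): v₂ₜ = √(GM(2/r₂ − 1/a_t)) = 18590 m/s
(b) ΔV₂ = v₂ − v₂ₜ = 23988 m/s ≈ 5.061 AU/year
(c) ΔV_total = ΔV₁ + ΔV₂ = 69260.6 m/s ≈ 14.61 AU/year

Final answer:
(a) ΔV₁ = 9.551 AU/year
(b) ΔV₂ = 5.061 AU/year
(c) ΔV_total = 14.61 AU/year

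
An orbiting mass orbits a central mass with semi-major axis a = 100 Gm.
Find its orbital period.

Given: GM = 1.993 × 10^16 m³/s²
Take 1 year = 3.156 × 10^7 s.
a = 100 Gm = 1 × 10^11 m
GM = 1.993 × 10^16 m³/s²
a³ = 1 × 10^33 m³
T = 2π √(a³/GM) = 2π √((1 × 10^33) / (1.993 × 10^16)) = 2π × 2.23999 × 10^8 s
T = 1.40743 × 10^9 s ≈ 44.6 years

Final answer: 44.6 years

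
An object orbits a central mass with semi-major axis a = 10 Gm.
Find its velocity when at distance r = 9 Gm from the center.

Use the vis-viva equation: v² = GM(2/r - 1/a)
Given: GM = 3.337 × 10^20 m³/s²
a = 10 Gm = 1 × 10^10 m
r = 9 Gm = 9 × 10^9 m
GM = 3.337 × 10^20 m³/s²
2/r − 1/a = 2.22222 × 10^-10 − 1 × 10^-10 = 1.22222 × 10^-10 m⁻¹
v² = GM (2/r − 1/a) = 4.07856 × 10^10 m²/s²
v = 201954 m/s ≈ 202 km/s

Final answer: 202 km/s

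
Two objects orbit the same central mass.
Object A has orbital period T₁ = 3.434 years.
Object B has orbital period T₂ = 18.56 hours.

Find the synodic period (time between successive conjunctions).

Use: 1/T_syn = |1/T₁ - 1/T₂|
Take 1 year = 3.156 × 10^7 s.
T₁ = 3.434 years = 1.08377 × 10^8 s
T₂ = 18.56 hours = 66816 s
1/T₁ = 9.22705 × 10^-9 s⁻¹
1/T₂ = 1.49665 × 10^-5 s⁻¹
|1/T₁ − 1/T₂| = 1.49572 × 10^-5 s⁻¹
T_syn = 1 / |1/T₁ − 1/T₂| = 66857.2 s ≈ 18.57 hours

Final answer: T_syn = 18.57 hours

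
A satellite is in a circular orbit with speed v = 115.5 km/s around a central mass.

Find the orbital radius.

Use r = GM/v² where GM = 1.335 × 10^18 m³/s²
v = 115.5 km/s = 115500 m/s
GM = 1.335 × 10^18 m³/s²
v² = 1.33402 × 10^10 m²/s²
r = GM/v² = (1.335 × 10^18) / (1.33402 × 10^10) = 1.00073 × 10^8 m ≈ 100.1 Mm

Final answer: 100.1 Mm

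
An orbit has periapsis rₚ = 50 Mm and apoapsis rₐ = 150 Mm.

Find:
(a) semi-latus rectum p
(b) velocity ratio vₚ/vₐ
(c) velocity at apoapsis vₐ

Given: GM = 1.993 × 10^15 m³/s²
rₚ = 50 Mm = 5 × 10^7 m
rₐ = 150 Mm = 1.5 × 10^8 m
GM = 1.993 × 10^15 m³/s²
a = (rₚ + rₐ)/2 = 1 × 10^8 m
e = (rₐ − rₚ)/(rₐ + rₚ) = (1 × 10^8) / (2 × 10^8) = 0.5
(a) 1 − e² = 0.75;  p = a(1 − e²) = 1 × 10^8 × 0.75 = 7.5 × 10^7 m ≈ 75 Mm
(b) vₚ/vₐ = rₐ/rₚ (angular momentum) = (1.5 × 10^8) / (5 × 10^7) = 3 ≈ 3
(c) vₐ² = GM (2/rₐ − 1/a) = 1.993 × 10^15 × (1.33333 × 10^-8 − 1 × 10^-8) = 6.64333 × 10^6 m²/s²;  vₐ = 2577.47 m/s ≈ 2.577 km/s

Final answer:
(a) semi-latus rectum p = 75 Mm
(b) velocity ratio vₚ/vₐ = 3
(c) velocity at apoapsis vₐ = 2.577 km/s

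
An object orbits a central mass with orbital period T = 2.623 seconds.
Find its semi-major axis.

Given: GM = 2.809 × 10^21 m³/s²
T = 2.623 seconds
GM = 2.809 × 10^21 m³/s²
Kepler's third law: a³ = GM T² / (4π²)
T² = 6.88013 s²
a³ = (2.809 × 10^21) × 6.88013 / (4π²) = 4.8954 × 10^20 m³
a = (a³)^(1/3) = 7.88127 × 10^6 m ≈ 7.881 × 10^6 m

Final answer: 7.881 × 10^6 m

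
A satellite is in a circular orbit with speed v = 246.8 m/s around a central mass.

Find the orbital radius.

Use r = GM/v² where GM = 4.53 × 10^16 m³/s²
v = 246.8 m/s
GM = 4.53 × 10^16 m³/s²
v² = 60910.2 m²/s²
r = GM/v² = (4.53 × 10^16) / 60910.2 = 7.43717 × 10^11 m ≈ 7.437 × 10^11 m

Final answer: 7.437 × 10^11 m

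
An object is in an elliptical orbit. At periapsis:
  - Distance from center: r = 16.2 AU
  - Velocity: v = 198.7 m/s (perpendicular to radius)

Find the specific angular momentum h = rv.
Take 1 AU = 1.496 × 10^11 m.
r = 16.2 AU = 2.42352 × 10^12 m
v = 198.7 m/s
h = rv = 2.42352 × 10^12 × 198.7 = 4.81553 × 10^14 m²/s ≈ 4.816 × 10^14 m²/s

Final answer: h = 4.816 × 10^14 m²/s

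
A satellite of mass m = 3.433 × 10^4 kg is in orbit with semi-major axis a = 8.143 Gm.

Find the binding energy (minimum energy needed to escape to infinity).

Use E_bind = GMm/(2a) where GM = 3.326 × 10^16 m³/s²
a = 8.143 Gm = 8.143 × 10^9 m
GM = 3.326 × 10^16 m³/s²
m = 3.433 × 10^4 kg
GMm = 3.326 × 10^16 × 34330 = 1.14182 × 10^21 m³·kg/s²
2a = 1.6286 × 10^10 m
E_bind = GMm/(2a) = 7.01103 × 10^10 J ≈ 70.11 GJ

Final answer: 70.11 GJ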